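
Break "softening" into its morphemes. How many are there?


Word: "softening"
Morphemes: soft + -en + -ing
Each morpheme carries meaning
= 3 morphemes


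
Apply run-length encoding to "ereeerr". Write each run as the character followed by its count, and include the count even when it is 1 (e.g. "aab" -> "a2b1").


String: "ereeerr"
Scanning for consecutive runs:
  'e' x 1
  'r' x 1
  'e' x 3
  'r' x 2
RLE = "e1r1e3r2"


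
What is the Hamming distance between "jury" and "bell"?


Comparing character by character (same length = 4):
  Pos 0: 'j' vs 'b' !=
  Pos 1: 'u' vs 'e' !=
  Pos 2: 'r' vs 'l' !=
  Pos 3: 'y' vs 'l' !=
Hamming distance = 4


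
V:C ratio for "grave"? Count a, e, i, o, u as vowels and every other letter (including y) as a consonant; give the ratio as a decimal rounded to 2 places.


Word: "grave"
Vowels (a,e,i,o,u): 2
Consonants: 3
Ratio = 2/3
= 0.67


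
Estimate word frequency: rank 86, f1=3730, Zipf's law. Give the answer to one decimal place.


Zipf's law: f(r) = f(1) / r
f(1) = 3730
f(86) = 3730 / 86
= 43.4 occurrences


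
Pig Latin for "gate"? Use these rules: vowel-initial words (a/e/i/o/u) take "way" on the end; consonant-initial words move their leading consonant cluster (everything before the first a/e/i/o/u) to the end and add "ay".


Word: "gate"
Starts with consonant(s) → move to end, add 'ay'
Consonant cluster: "g"
Pig Latin = "ategay"


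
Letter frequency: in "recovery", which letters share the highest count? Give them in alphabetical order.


Word: "recovery"
Letter counts:
  'c': 1
  'e': 2
  'o': 1
  'r': 2
  'v': 1
  'y': 1
Maximum count = 2
Most frequent = 'e', 'r' (2 times each)


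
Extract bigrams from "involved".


Word: "involved" (length 8)
Number of bigrams = 8 - 2 + 1 = 7
  Position 0: "in"
  Position 1: "nv"
  Position 2: "vo"
  Position 3: "ol"
  Position 4: "lv"
  Position 5: "ve"
  Position 6: "ed"
Bigrams = "in", "nv", "vo", "ol", "lv", "ve", "ed"


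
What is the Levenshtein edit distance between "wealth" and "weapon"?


Word 1: "wealth" (length 6)
Word 2: "weapon" (length 6)
One optimal edit sequence (insert/delete/substitute each cost 1):
  1. keep 'w'
  2. keep 'e'
  3. keep 'a'
  4. substitute 'l' -> 'p'  (+1)
  5. substitute 't' -> 'o'  (+1)
  6. substitute 'h' -> 'n'  (+1)
Total edit operations: 3
Edit distance = 3


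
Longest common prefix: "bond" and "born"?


Word 1: "bond"
Word 2: "born"
Comparing from start:
  Pos 0: 'b' == 'b'
  Pos 1: 'o' == 'o'
  Pos 2: 'n' != 'r' (stop)
LCP = "bo" (length 2)


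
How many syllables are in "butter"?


Word: "butter"
Syllable breakdown: but · ter
Counting: 2 parts
= 2 syllables


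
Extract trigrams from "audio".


Word: "audio" (length 5)
Number of trigrams = 5 - 3 + 1 = 3
  Position 0: "aud"
  Position 1: "udi"
  Position 2: "dio"
Trigrams = "aud", "udi", "dio"


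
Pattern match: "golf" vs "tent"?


Pattern of "golf": [0, 1, 2, 3]
Pattern of "tent": [0, 1, 2, 0]
Patterns do not match
Same pattern = No


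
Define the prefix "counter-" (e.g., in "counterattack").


Prefix: counter-
Example: counterattack = counter- + attack
Meaning = against / opposite


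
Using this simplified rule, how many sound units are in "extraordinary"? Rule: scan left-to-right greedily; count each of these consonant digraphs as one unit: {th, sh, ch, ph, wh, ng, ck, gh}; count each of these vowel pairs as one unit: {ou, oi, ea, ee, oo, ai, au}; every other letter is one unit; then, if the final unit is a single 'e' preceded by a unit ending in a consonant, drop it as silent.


Word: "extraordinary" (13 letters)
Left-to-right scan:
  [1] 'e' (letter)
  [2] 'x' (letter)
  [3] 't' (letter)
  [4] 'r' (letter)
  [5] 'a' (letter)
  [6] 'o' (letter)
  [7] 'r' (letter)
  [8] 'd' (letter)
  [9] 'i' (letter)
  [10] 'n' (letter)
  [11] 'a' (letter)
  [12] 'r' (letter)
  [13] 'y' (letter)
Units from scan: 13
Sound units = 13 units


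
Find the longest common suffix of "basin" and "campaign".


Word 1: "basin"
Word 2: "campaign"
Comparing from end:
  Pos -1: 'n' == 'n'
  Pos -2: 'i' != 'g' (stop)
LCS = "n" (length 1)


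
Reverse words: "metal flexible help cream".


Original: "metal flexible help cream"
Words (1..n): metal | flexible | help | cream
Reversed (n..1): cream | help | flexible | metal
Result = "cream help flexible metal"


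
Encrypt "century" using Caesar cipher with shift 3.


Word: "century"
Shift: 3
Each letter → (letter + shift) mod 26:
  'c' (2) + 3 = 5 → 'f'
  'e' (4) + 3 = 7 → 'h'
  'n' (13) + 3 = 16 → 'q'
  't' (19) + 3 = 22 → 'w'
  'u' (20) + 3 = 23 → 'x'
  'r' (17) + 3 = 20 → 'u'
  'y' (24) + 3 = 1 → 'b'
Result = "fhqwxub"


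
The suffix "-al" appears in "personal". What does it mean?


Suffix: -al
As in: personal -> person + -al
Meaning = relating to


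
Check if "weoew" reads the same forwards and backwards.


Word: "weoew"
Reversed: "weoew"
Forward == Backward? weoew == weoew
Palindrome = Yes


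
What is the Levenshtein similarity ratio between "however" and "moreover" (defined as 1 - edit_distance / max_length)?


Word 1: "however" (length 7)
Word 2: "moreover" (length 8)
One optimal edit sequence:
  1. substitute 'h' -> 'm'  (+1)
  2. keep 'o'
  3. substitute 'w' -> 'r'  (+1)
  4. keep 'e'
  5. insert 'o'  (+1)
  6. keep 'v'
  7. keep 'e'
  8. keep 'r'
Edit distance = 3
Max length = max(7, 8) = 8
Similarity = 1 - 3/8
= 0.6250


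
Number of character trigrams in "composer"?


Word: "composer" (length 8)
Number of 3-grams = length - 3 + 1 = 8 - 3 + 1
= 6


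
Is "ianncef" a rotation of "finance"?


Word: "finance", Candidate: "ianncef"
Method: check if candidate is substring of word+word
"financefinance" contains "ianncef"? No
Is rotation = No


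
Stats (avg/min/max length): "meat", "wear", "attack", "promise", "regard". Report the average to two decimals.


Lengths: "meat"=4, "wear"=4, "attack"=6, "promise"=7, "regard"=6
Sum = 27, Count = 5
Average = 27/5 = 5.40
= avg=5.40, min=4, max=7


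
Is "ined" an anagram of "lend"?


Word 1: "lend" → sorted: deln
Word 2: "ined" → sorted: dein
Same letters? deln != dein
Anagram = No


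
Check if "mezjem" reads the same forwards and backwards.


Word: "mezjem"
Reversed: "mejzem"
Forward == Backward? mezjem != mejzem
Palindrome = No


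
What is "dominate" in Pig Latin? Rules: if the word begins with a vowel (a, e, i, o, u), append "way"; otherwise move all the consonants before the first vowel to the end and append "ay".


Word: "dominate"
Starts with consonant(s) → move to end, add 'ay'
Consonant cluster: "d"
Pig Latin = "ominateday"


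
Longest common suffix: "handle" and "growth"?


Word 1: "handle"
Word 2: "growth"
Comparing from end:
  Pos -1: 'e' != 'h' (stop)
LCS = "" (length 0)


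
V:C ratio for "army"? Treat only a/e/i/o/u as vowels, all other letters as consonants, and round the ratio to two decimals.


Word: "army"
Vowels (a,e,i,o,u): 1
Consonants: 3
Ratio = 1/3
= 0.33


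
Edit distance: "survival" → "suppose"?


Word 1: "survival" (length 8)
Word 2: "suppose" (length 7)
One optimal edit sequence (insert/delete/substitute each cost 1):
  1. keep 's'
  2. keep 'u'
  3. delete 'r'  (+1)
  4. substitute 'v' -> 'p'  (+1)
  5. substitute 'i' -> 'p'  (+1)
  6. substitute 'v' -> 'o'  (+1)
  7. substitute 'a' -> 's'  (+1)
  8. substitute 'l' -> 'e'  (+1)
Total edit operations: 6
Edit distance = 6


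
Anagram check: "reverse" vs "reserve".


Word 1: "reverse" → sorted: eeerrsv
Word 2: "reserve" → sorted: eeerrsv
Same letters? eeerrsv == eeerrsv
Anagram = Yes


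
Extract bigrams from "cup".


Word: "cup" (length 3)
Number of bigrams = 3 - 2 + 1 = 2
  Position 0: "cu"
  Position 1: "up"
Bigrams = "cu", "up"


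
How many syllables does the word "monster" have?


Word: "monster"
Syllable breakdown: mon / ster
Counting: 2 parts
= 2 syllables


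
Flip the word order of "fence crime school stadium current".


Original: "fence crime school stadium current"
Words (1..n): fence | crime | school | stadium | current
Reversed (n..1): current | stadium | school | crime | fence
Result = "current stadium school crime fence"


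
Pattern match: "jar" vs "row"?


Pattern of "jar": [0, 1, 2]
Pattern of "row": [0, 1, 2]
Patterns match
Same pattern = Yes


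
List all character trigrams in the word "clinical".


Word: "clinical" (length 8)
Number of trigrams = 8 - 3 + 1 = 6
  Position 0: "cli"
  Position 1: "lin"
  Position 2: "ini"
  Position 3: "nic"
  Position 4: "ica"
  Position 5: "cal"
Trigrams = "cli", "lin", "ini", "nic", "ica", "cal"


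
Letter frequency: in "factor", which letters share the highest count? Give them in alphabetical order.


Word: "factor"
Letter counts:
  'a': 1
  'c': 1
  'f': 1
  'o': 1
  'r': 1
  't': 1
Maximum count = 1
Most frequent = 'a', 'c', 'f', 'o', 'r', 't' (1 time each)


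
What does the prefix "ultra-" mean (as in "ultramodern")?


Prefix: ultra-
As in: ultramodern -> ultra- + modern
Meaning = beyond


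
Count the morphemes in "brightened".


Word: "brightened"
Morphemes: bright / -en / -ed
Each morpheme carries meaning
= 3 morphemes


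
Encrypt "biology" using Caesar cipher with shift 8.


Word: "biology"
Shift: 8
Each letter → (letter + shift) mod 26:
  'b' (1) + 8 = 9 → 'j'
  'i' (8) + 8 = 16 → 'q'
  'o' (14) + 8 = 22 → 'w'
  'l' (11) + 8 = 19 → 't'
  'o' (14) + 8 = 22 → 'w'
  'g' (6) + 8 = 14 → 'o'
  'y' (24) + 8 = 6 → 'g'
Result = "jqwtwog"


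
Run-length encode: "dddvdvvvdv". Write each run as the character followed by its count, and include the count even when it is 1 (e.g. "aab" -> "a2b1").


String: "dddvdvvvdv"
Scanning for consecutive runs:
  'd' x 3
  'v' x 1
  'd' x 1
  'v' x 3
  'd' x 1
  'v' x 1
RLE = "d3v1d1v3d1v1"


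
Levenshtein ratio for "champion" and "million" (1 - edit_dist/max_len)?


Word 1: "champion" (length 8)
Word 2: "million" (length 7)
One optimal edit sequence:
  1. delete 'c'  (+1)
  2. substitute 'h' -> 'm'  (+1)
  3. substitute 'a' -> 'i'  (+1)
  4. substitute 'm' -> 'l'  (+1)
  5. substitute 'p' -> 'l'  (+1)
  6. keep 'i'
  7. keep 'o'
  8. keep 'n'
Edit distance = 5
Max length = max(8, 7) = 8
Similarity = 1 - 5/8
= 0.3750


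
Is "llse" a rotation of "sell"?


Word: "sell", Candidate: "llse"
Method: check if candidate is substring of word+word
"sellsell" contains "llse"? Yes
Is rotation = Yes


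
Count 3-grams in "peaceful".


Word: "peaceful" (length 8)
Number of 3-grams = length - 3 + 1 = 8 - 3 + 1
= 6


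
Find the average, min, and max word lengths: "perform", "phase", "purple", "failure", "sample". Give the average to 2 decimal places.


Lengths: "perform"=7, "phase"=5, "purple"=6, "failure"=7, "sample"=6
Sum = 31, Count = 5
Average = 31/5 = 6.20
= avg=6.20, min=5, max=7


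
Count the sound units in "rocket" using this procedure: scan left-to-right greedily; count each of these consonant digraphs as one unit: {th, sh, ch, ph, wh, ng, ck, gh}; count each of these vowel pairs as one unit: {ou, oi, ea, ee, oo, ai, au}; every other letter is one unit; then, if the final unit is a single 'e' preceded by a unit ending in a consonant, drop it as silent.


Word: "rocket" (6 letters)
Left-to-right scan:
  [1] 'r' (letter)
  [2] 'o' (letter)
  [3] 'ck' (digraph)
  [4] 'e' (letter)
  [5] 't' (letter)
Units from scan: 5
Sound units = 5 units


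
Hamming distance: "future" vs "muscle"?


Comparing character by character (same length = 6):
  Pos 0: 'f' vs 'm' !=
  Pos 1: 'u' vs 'u' =
  Pos 2: 't' vs 's' !=
  Pos 3: 'u' vs 'c' !=
  Pos 4: 'r' vs 'l' !=
  Pos 5: 'e' vs 'e' =
Hamming distance = 4


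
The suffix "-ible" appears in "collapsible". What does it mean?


Suffix: -ible
Example: collapsible = collapse + -ible, with a spelling change
Meaning = capable of


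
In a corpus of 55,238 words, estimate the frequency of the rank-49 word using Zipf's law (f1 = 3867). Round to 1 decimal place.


Zipf's law: f(r) = f(1) / r
f(1) = 3867
f(49) = 3867 / 49
= 78.9 occurrences


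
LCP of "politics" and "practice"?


Word 1: "politics"
Word 2: "practice"
Comparing from start:
  Pos 0: 'p' == 'p'
  Pos 1: 'o' != 'r' (stop)
LCP = "p" (length 1)


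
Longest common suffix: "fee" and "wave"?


Word 1: "fee"
Word 2: "wave"
Comparing from end:
  Pos -1: 'e' == 'e'
  Pos -2: 'e' != 'v' (stop)
LCS = "e" (length 1)


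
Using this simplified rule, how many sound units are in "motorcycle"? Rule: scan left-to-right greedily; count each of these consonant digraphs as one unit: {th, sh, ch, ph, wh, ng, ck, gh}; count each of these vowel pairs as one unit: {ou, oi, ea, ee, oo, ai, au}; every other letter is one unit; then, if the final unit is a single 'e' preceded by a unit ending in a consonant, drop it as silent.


Word: "motorcycle" (10 letters)
Left-to-right scan:
  1. 'm' (letter)
  2. 'o' (letter)
  3. 't' (letter)
  4. 'o' (letter)
  5. 'r' (letter)
  6. 'c' (letter)
  7. 'y' (letter)
  8. 'c' (letter)
  9. 'l' (letter)
  10. 'e' (letter)
Units from scan: 10
Final unit is 'e' after a consonant -> drop as silent (-1)
Sound units = 9 units


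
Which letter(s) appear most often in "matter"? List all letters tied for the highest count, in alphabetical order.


Word: "matter"
Letter counts:
  'a': 1
  'e': 1
  'm': 1
  'r': 1
  't': 2
Maximum count = 2
Most frequent = 't' (2 times each)


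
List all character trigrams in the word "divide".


Word: "divide" (length 6)
Number of trigrams = 6 - 3 + 1 = 4
  Position 0: "div"
  Position 1: "ivi"
  Position 2: "vid"
  Position 3: "ide"
Trigrams = "div", "ivi", "vid", "ide"


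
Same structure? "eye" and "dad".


Pattern of "eye": [0, 1, 0]
Pattern of "dad": [0, 1, 0]
Patterns match
Same pattern = Yes


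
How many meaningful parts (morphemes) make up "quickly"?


Word: "quickly"
Morphemes: quick + -ly
Each morpheme carries meaning
= 2 morphemes


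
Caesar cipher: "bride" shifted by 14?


Word: "bride"
Shift: 14
Each letter → (letter + shift) mod 26:
  'b' (1) + 14 = 15 → 'p'
  'r' (17) + 14 = 5 → 'f'
  'i' (8) + 14 = 22 → 'w'
  'd' (3) + 14 = 17 → 'r'
  'e' (4) + 14 = 18 → 's'
Result = "pfwrs"


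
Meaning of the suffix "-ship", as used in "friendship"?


Suffix: -ship
Example: friendship = friend + -ship
Meaning = state / position


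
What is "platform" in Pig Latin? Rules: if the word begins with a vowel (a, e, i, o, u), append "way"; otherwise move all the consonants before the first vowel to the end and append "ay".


Word: "platform"
Starts with consonant(s) → move to end, add 'ay'
Consonant cluster: "pl"
Pig Latin = "atformplay"


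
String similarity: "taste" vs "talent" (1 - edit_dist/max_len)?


Word 1: "taste" (length 5)
Word 2: "talent" (length 6)
One optimal edit sequence:
  1. keep 't'
  2. keep 'a'
  3. insert 'l'  (+1)
  4. substitute 's' -> 'e'  (+1)
  5. substitute 't' -> 'n'  (+1)
  6. substitute 'e' -> 't'  (+1)
Edit distance = 4
Max length = max(5, 6) = 6
Similarity = 1 - 4/6
= 0.3333


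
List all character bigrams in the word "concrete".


Word: "concrete" (length 8)
Number of bigrams = 8 - 2 + 1 = 7
  Position 0: "co"
  Position 1: "on"
  Position 2: "nc"
  Position 3: "cr"
  Position 4: "re"
  Position 5: "et"
  Position 6: "te"
Bigrams = "co", "on", "nc", "cr", "re", "et", "te"


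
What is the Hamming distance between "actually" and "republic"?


Comparing character by character (same length = 8):
  Pos 0: 'a' vs 'r' !=
  Pos 1: 'c' vs 'e' !=
  Pos 2: 't' vs 'p' !=
  Pos 3: 'u' vs 'u' =
  Pos 4: 'a' vs 'b' !=
  Pos 5: 'l' vs 'l' =
  Pos 6: 'l' vs 'i' !=
  Pos 7: 'y' vs 'c' !=
Hamming distance = 6


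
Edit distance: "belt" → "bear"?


Word 1: "belt" (length 4)
Word 2: "bear" (length 4)
One optimal edit sequence (insert/delete/substitute each cost 1):
  1. keep 'b'
  2. keep 'e'
  3. substitute 'l' -> 'a'  (+1)
  4. substitute 't' -> 'r'  (+1)
Total edit operations: 2
Edit distance = 2


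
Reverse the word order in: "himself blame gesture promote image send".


Original: "himself blame gesture promote image send"
Words (1..n): himself | blame | gesture | promote | image | send
Reversed (n..1): send | image | promote | gesture | blame | himself
Result = "send image promote gesture blame himself"


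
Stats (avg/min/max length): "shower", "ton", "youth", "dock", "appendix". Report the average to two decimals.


Lengths: "shower"=6, "ton"=3, "youth"=5, "dock"=4, "appendix"=8
Sum = 26, Count = 5
Average = 26/5 = 5.20
= avg=5.20, min=3, max=8


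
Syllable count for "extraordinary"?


Word: "extraordinary"
Syllable breakdown: ex · traor · di · nar · y
Counting: 5 parts
= 5 syllables


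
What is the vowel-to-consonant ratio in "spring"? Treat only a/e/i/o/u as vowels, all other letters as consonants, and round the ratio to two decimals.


Word: "spring"
Vowels (a,e,i,o,u): 1
Consonants: 5
Ratio = 1/5
= 0.20


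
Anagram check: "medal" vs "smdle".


Word 1: "medal" → sorted: adelm
Word 2: "smdle" → sorted: delms
Same letters? adelm != delms
Anagram = No


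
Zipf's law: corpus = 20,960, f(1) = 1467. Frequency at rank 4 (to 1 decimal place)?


Zipf's law: f(r) = f(1) / r
f(1) = 1467
f(4) = 1467 / 4
= 366.8 occurrences


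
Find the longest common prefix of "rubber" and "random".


Word 1: "rubber"
Word 2: "random"
Comparing from start:
  Pos 0: 'r' == 'r'
  Pos 1: 'u' != 'a' (stop)
LCP = "r" (length 1)


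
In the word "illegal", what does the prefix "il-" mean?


Prefix: il-
Example: illegal (il- + legal)
Meaning = not


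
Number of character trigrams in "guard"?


Word: "guard" (length 5)
Number of 3-grams = length - 3 + 1 = 5 - 3 + 1
= 3


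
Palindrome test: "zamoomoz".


Word: "zamoomoz"
Reversed: "zomoomaz"
Forward == Backward? zamoomoz != zomoomaz
Palindrome = No


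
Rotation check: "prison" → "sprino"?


Word: "prison", Candidate: "sprino"
Method: check if candidate is substring of word+word
"prisonprison" contains "sprino"? No
Is rotation = No


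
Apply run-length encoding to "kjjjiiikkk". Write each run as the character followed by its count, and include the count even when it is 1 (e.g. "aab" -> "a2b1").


String: "kjjjiiikkk"
Scanning for consecutive runs:
  'k' x 1
  'j' x 3
  'i' x 3
  'k' x 3
RLE = "k1j3i3k3"


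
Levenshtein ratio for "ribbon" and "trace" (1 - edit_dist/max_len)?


Word 1: "ribbon" (length 6)
Word 2: "trace" (length 5)
One optimal edit sequence:
  1. delete 'r'  (+1)
  2. substitute 'i' -> 't'  (+1)
  3. substitute 'b' -> 'r'  (+1)
  4. substitute 'b' -> 'a'  (+1)
  5. substitute 'o' -> 'c'  (+1)
  6. substitute 'n' -> 'e'  (+1)
Edit distance = 6
Max length = max(6, 5) = 6
Similarity = 1 - 6/6
= 0.0000


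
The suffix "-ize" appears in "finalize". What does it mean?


Suffix: -ize
As in: finalize -> final + -ize
Meaning = to make


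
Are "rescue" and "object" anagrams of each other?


Word 1: "rescue" → sorted: ceersu
Word 2: "object" → sorted: bcejot
Same letters? ceersu != bcejot
Anagram = No


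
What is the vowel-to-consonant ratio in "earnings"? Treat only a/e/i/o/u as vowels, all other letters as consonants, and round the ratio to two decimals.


Word: "earnings"
Vowels (a,e,i,o,u): 3
Consonants: 5
Ratio = 3/5
= 0.60


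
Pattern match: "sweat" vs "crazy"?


Pattern of "sweat": [0, 1, 2, 3, 4]
Pattern of "crazy": [0, 1, 2, 3, 4]
Patterns match
Same pattern = Yes


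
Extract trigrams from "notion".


Word: "notion" (length 6)
Number of trigrams = 6 - 3 + 1 = 4
  Position 0: "not"
  Position 1: "oti"
  Position 2: "tio"
  Position 3: "ion"
Trigrams = "not", "oti", "tio", "ion"


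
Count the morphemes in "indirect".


Word: "indirect"
Morphemes: in- + direct
Each morpheme carries meaning
= 2 morphemes


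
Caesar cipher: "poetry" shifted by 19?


Word: "poetry"
Shift: 19
Each letter → (letter + shift) mod 26:
  'p' (15) + 19 = 8 → 'i'
  'o' (14) + 19 = 7 → 'h'
  'e' (4) + 19 = 23 → 'x'
  't' (19) + 19 = 12 → 'm'
  'r' (17) + 19 = 10 → 'k'
  'y' (24) + 19 = 17 → 'r'
Result = "ihxmkr"


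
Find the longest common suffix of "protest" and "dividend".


Word 1: "protest"
Word 2: "dividend"
Comparing from end:
  Pos -1: 't' != 'd' (stop)
LCS = "" (length 0)


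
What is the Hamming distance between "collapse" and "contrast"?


Comparing character by character (same length = 8):
  Pos 0: 'c' vs 'c' =
  Pos 1: 'o' vs 'o' =
  Pos 2: 'l' vs 'n' !=
  Pos 3: 'l' vs 't' !=
  Pos 4: 'a' vs 'r' !=
  Pos 5: 'p' vs 'a' !=
  Pos 6: 's' vs 's' =
  Pos 7: 'e' vs 't' !=
Hamming distance = 5


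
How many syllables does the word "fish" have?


Word: "fish"
Syllable breakdown: fish
Counting: 1 part
= 1 syllable


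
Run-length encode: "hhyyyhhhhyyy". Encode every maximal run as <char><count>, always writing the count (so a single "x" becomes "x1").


String: "hhyyyhhhhyyy"
Scanning for consecutive runs:
  'h' x 2
  'y' x 3
  'h' x 4
  'y' x 3
RLE = "h2y3h4y3"


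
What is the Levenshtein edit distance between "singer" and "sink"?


Word 1: "singer" (length 6)
Word 2: "sink" (length 4)
One optimal edit sequence (insert/delete/substitute each cost 1):
  1. keep 's'
  2. keep 'i'
  3. keep 'n'
  4. delete 'g'  (+1)
  5. delete 'e'  (+1)
  6. substitute 'r' -> 'k'  (+1)
Total edit operations: 3
Edit distance = 3


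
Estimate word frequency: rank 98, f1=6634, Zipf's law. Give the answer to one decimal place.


Zipf's law: f(r) = f(1) / r
f(1) = 6634
f(98) = 6634 / 98
= 67.7 occurrences


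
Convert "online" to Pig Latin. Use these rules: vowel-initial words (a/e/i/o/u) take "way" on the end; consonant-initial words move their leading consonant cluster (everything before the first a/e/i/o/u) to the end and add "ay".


Word: "online"
Starts with vowel → add 'way'
Pig Latin = "onlineway"


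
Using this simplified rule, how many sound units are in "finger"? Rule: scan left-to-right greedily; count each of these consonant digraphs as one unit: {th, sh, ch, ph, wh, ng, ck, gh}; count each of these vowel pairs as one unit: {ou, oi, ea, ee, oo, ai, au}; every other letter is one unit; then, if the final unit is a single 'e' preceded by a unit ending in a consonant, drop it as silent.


Word: "finger" (6 letters)
Left-to-right scan:
  1. 'f' (letter)
  2. 'i' (letter)
  3. 'ng' (digraph)
  4. 'e' (letter)
  5. 'r' (letter)
Units from scan: 5
Sound units = 5 units


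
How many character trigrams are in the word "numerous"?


Word: "numerous" (length 8)
Number of 3-grams = length - 3 + 1 = 8 - 3 + 1
= 6


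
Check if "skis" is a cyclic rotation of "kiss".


Word: "kiss", Candidate: "skis"
Method: check if candidate is substring of word+word
"kisskiss" contains "skis"? Yes
Is rotation = Yes


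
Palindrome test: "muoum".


Word: "muoum"
Reversed: "muoum"
Forward == Backward? muoum == muoum
Palindrome = Yes


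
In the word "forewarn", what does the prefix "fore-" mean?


Prefix: fore-
As in: forewarn -> fore- + warn
Meaning = before


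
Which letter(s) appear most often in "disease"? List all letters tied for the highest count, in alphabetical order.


Word: "disease"
Letter counts:
  'a': 1
  'd': 1
  'e': 2
  'i': 1
  's': 2
Maximum count = 2
Most frequent = 'e', 's' (2 times each)


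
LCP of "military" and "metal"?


Word 1: "military"
Word 2: "metal"
Comparing from start:
  Pos 0: 'm' == 'm'
  Pos 1: 'i' != 'e' (stop)
LCP = "m" (length 1)


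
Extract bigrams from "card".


Word: "card" (length 4)
Number of bigrams = 4 - 2 + 1 = 3
  Position 0: "ca"
  Position 1: "ar"
  Position 2: "rd"
Bigrams = "ca", "ar", "rd"


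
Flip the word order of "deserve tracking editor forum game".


Original: "deserve tracking editor forum game"
Words (1..n): deserve | tracking | editor | forum | game
Reversed (n..1): game | forum | editor | tracking | deserve
Result = "game forum editor tracking deserve"


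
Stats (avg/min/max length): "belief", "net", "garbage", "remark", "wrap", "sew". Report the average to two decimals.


Lengths: "belief"=6, "net"=3, "garbage"=7, "remark"=6, "wrap"=4, "sew"=3
Sum = 29, Count = 6
Average = 29/6 = 4.83
= avg=4.83, min=3, max=7


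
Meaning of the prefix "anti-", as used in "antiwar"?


Prefix: anti-
As in: antiwar -> anti- + war
Meaning = against


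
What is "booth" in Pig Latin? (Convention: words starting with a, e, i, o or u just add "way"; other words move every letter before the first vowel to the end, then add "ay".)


Word: "booth"
Starts with consonant(s) → move to end, add 'ay'
Consonant cluster: "b"
Pig Latin = "oothbay"


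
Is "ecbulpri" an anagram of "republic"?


Word 1: "republic" → sorted: bceilpru
Word 2: "ecbulpri" → sorted: bceilpru
Same letters? bceilpru == bceilpru
Anagram = Yes


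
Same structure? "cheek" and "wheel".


Pattern of "cheek": [0, 1, 2, 2, 3]
Pattern of "wheel": [0, 1, 2, 2, 3]
Patterns match
Same pattern = Yes


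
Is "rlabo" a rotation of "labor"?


Word: "labor", Candidate: "rlabo"
Method: check if candidate is substring of word+word
"laborlabor" contains "rlabo"? Yes
Is rotation = Yes


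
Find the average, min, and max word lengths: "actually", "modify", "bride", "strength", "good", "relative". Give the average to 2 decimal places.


Lengths: "actually"=8, "modify"=6, "bride"=5, "strength"=8, "good"=4, "relative"=8
Sum = 39, Count = 6
Average = 39/6 = 6.50
= avg=6.50, min=4, max=8


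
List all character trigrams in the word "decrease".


Word: "decrease" (length 8)
Number of trigrams = 8 - 3 + 1 = 6
  Position 0: "dec"
  Position 1: "ecr"
  Position 2: "cre"
  Position 3: "rea"
  Position 4: "eas"
  Position 5: "ase"
Trigrams = "dec", "ecr", "cre", "rea", "eas", "ase"


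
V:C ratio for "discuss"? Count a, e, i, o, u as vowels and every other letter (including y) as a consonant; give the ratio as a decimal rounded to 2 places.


Word: "discuss"
Vowels (a,e,i,o,u): 2
Consonants: 5
Ratio = 2/5
= 0.40


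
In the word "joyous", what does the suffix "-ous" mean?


Suffix: -ous
Example: joyous (joy + -ous)
Meaning = having quality of


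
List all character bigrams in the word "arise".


Word: "arise" (length 5)
Number of bigrams = 5 - 2 + 1 = 4
  Position 0: "ar"
  Position 1: "ri"
  Position 2: "is"
  Position 3: "se"
Bigrams = "ar", "ri", "is", "se"


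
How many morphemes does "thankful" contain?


Word: "thankful"
Morphemes: thank | -ful
Each morpheme carries meaning
= 2 morphemes


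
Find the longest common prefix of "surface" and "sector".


Word 1: "surface"
Word 2: "sector"
Comparing from start:
  Pos 0: 's' == 's'
  Pos 1: 'u' != 'e' (stop)
LCP = "s" (length 1)


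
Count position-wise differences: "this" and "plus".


Comparing character by character (same length = 4):
  Pos 0: 't' vs 'p' !=
  Pos 1: 'h' vs 'l' !=
  Pos 2: 'i' vs 'u' !=
  Pos 3: 's' vs 's' =
Hamming distance = 3


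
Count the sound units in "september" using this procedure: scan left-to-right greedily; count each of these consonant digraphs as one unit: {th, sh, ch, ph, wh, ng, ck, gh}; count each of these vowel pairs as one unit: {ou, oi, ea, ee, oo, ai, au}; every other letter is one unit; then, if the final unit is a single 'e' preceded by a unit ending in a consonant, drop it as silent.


Word: "september" (9 letters)
Left-to-right scan:
  (1) 's' (letter)
  (2) 'e' (letter)
  (3) 'p' (letter)
  (4) 't' (letter)
  (5) 'e' (letter)
  (6) 'm' (letter)
  (7) 'b' (letter)
  (8) 'e' (letter)
  (9) 'r' (letter)
Units from scan: 9
Sound units = 9 units


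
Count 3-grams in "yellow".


Word: "yellow" (length 6)
Number of 3-grams = length - 3 + 1 = 6 - 3 + 1
= 4


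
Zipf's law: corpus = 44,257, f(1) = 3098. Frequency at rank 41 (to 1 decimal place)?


Zipf's law: f(r) = f(1) / r
f(1) = 3098
f(41) = 3098 / 41
= 75.6 occurrences


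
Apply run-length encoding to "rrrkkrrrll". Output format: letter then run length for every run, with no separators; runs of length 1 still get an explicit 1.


String: "rrrkkrrrll"
Scanning for consecutive runs:
  'r' x 3
  'k' x 2
  'r' x 3
  'l' x 2
RLE = "r3k2r3l2"


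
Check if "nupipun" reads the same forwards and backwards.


Word: "nupipun"
Reversed: "nupipun"
Forward == Backward? nupipun == nupipun
Palindrome = Yes


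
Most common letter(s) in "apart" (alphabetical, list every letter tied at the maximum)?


Word: "apart"
Letter counts:
  'a': 2
  'p': 1
  'r': 1
  't': 1
Maximum count = 2
Most frequent = 'a' (2 times each)


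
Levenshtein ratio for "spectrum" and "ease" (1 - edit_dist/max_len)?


Word 1: "spectrum" (length 8)
Word 2: "ease" (length 4)
One optimal edit sequence:
  1. delete 's'  (+1)
  2. delete 'p'  (+1)
  3. keep 'e'
  4. delete 'c'  (+1)
  5. delete 't'  (+1)
  6. substitute 'r' -> 'a'  (+1)
  7. substitute 'u' -> 's'  (+1)
  8. substitute 'm' -> 'e'  (+1)
Edit distance = 7
Max length = max(8, 4) = 8
Similarity = 1 - 7/8
= 0.1250


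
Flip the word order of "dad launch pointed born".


Original: "dad launch pointed born"
Words (1..n): dad | launch | pointed | born
Reversed (n..1): born | pointed | launch | dad
Result = "born pointed launch dad"


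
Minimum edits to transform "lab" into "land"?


Word 1: "lab" (length 3)
Word 2: "land" (length 4)
One optimal edit sequence (insert/delete/substitute each cost 1):
  1. keep 'l'
  2. keep 'a'
  3. insert 'n'  (+1)
  4. substitute 'b' -> 'd'  (+1)
Total edit operations: 2
Edit distance = 2


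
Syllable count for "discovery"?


Word: "discovery"
Syllable breakdown: dis · cov · er · y
Counting: 4 parts
= 4 syllables


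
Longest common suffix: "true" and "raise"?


Word 1: "true"
Word 2: "raise"
Comparing from end:
  Pos -1: 'e' == 'e'
  Pos -2: 'u' != 's' (stop)
LCS = "e" (length 1)


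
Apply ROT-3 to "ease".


Word: "ease"
Shift: 3
Each letter → (letter + shift) mod 26:
  'e' (4) + 3 = 7 → 'h'
  'a' (0) + 3 = 3 → 'd'
  's' (18) + 3 = 21 → 'v'
  'e' (4) + 3 = 7 → 'h'
Result = "hdvh"


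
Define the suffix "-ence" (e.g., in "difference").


Suffix: -ence
Example: difference (differ + -ence)
Meaning = state of


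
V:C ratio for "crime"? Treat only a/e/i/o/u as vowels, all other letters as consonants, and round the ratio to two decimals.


Word: "crime"
Vowels (a,e,i,o,u): 2
Consonants: 3
Ratio = 2/3
= 0.67


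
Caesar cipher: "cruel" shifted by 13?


Word: "cruel"
Shift: 13
Each letter → (letter + shift) mod 26:
  'c' (2) + 13 = 15 → 'p'
  'r' (17) + 13 = 4 → 'e'
  'u' (20) + 13 = 7 → 'h'
  'e' (4) + 13 = 17 → 'r'
  'l' (11) + 13 = 24 → 'y'
Result = "pehry"


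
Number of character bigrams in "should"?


Word: "should" (length 6)
Number of 2-grams = length - 2 + 1 = 6 - 2 + 1
= 5


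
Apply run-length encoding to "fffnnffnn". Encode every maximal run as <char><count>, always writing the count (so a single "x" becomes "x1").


String: "fffnnffnn"
Scanning for consecutive runs:
  'f' x 3
  'n' x 2
  'f' x 2
  'n' x 2
RLE = "f3n2f2n2"


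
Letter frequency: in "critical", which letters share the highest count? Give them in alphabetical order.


Word: "critical"
Letter counts:
  'a': 1
  'c': 2
  'i': 2
  'l': 1
  'r': 1
  't': 1
Maximum count = 2
Most frequent = 'c', 'i' (2 times each)


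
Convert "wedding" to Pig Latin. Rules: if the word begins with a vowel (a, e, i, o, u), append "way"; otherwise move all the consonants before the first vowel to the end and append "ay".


Word: "wedding"
Starts with consonant(s) → move to end, add 'ay'
Consonant cluster: "w"
Pig Latin = "eddingway"


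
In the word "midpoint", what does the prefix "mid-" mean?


Prefix: mid-
Example: midpoint (mid- + point)
Meaning = middle


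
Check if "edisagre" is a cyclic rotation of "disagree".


Word: "disagree", Candidate: "edisagre"
Method: check if candidate is substring of word+word
"disagreedisagree" contains "edisagre"? Yes
Is rotation = Yes


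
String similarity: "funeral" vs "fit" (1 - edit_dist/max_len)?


Word 1: "funeral" (length 7)
Word 2: "fit" (length 3)
One optimal edit sequence:
  1. keep 'f'
  2. delete 'u'  (+1)
  3. delete 'n'  (+1)
  4. delete 'e'  (+1)
  5. delete 'r'  (+1)
  6. substitute 'a' -> 'i'  (+1)
  7. substitute 'l' -> 't'  (+1)
Edit distance = 6
Max length = max(7, 3) = 7
Similarity = 1 - 6/7
= 0.1429


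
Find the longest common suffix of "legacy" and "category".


Word 1: "legacy"
Word 2: "category"
Comparing from end:
  Pos -1: 'y' == 'y'
  Pos -2: 'c' != 'r' (stop)
LCS = "y" (length 1)


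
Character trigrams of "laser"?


Word: "laser" (length 5)
Number of trigrams = 5 - 3 + 1 = 3
  Position 0: "las"
  Position 1: "ase"
  Position 2: "ser"
Trigrams = "las", "ase", "ser"


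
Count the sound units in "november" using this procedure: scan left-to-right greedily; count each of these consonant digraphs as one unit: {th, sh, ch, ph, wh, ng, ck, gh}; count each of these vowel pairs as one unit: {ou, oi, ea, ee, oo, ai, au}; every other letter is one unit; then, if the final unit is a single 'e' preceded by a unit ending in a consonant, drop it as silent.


Word: "november" (8 letters)
Left-to-right scan:
  1. 'n' (letter)
  2. 'o' (letter)
  3. 'v' (letter)
  4. 'e' (letter)
  5. 'm' (letter)
  6. 'b' (letter)
  7. 'e' (letter)
  8. 'r' (letter)
Units from scan: 8
Sound units = 8 units


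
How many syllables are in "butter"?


Word: "butter"
Syllable breakdown: but · ter
Counting: 2 parts
= 2 syllables


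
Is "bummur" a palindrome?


Word: "bummur"
Reversed: "rummub"
Forward == Backward? bummur != rummub
Palindrome = No


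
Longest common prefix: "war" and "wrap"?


Word 1: "war"
Word 2: "wrap"
Comparing from start:
  Pos 0: 'w' == 'w'
  Pos 1: 'a' != 'r' (stop)
LCP = "w" (length 1)


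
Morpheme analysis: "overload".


Word: "overload"
Morphemes: over- | load
Each morpheme carries meaning
= 2 morphemes


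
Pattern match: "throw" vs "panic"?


Pattern of "throw": [0, 1, 2, 3, 4]
Pattern of "panic": [0, 1, 2, 3, 4]
Patterns match
Same pattern = Yes


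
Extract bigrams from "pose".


Word: "pose" (length 4)
Number of bigrams = 4 - 2 + 1 = 3
  Position 0: "po"
  Position 1: "os"
  Position 2: "se"
Bigrams = "po", "os", "se"


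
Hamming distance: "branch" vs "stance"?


Comparing character by character (same length = 6):
  Pos 0: 'b' vs 's' !=
  Pos 1: 'r' vs 't' !=
  Pos 2: 'a' vs 'a' =
  Pos 3: 'n' vs 'n' =
  Pos 4: 'c' vs 'c' =
  Pos 5: 'h' vs 'e' !=
Hamming distance = 3


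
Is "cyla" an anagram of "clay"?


Word 1: "clay" → sorted: acly
Word 2: "cyla" → sorted: acly
Same letters? acly == acly
Anagram = Yes


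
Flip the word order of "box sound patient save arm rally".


Original: "box sound patient save arm rally"
Words (1..n): box | sound | patient | save | arm | rally
Reversed (n..1): rally | arm | save | patient | sound | box
Result = "rally arm save patient sound box"


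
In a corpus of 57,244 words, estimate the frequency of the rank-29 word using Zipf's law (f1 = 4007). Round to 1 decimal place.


Zipf's law: f(r) = f(1) / r
f(1) = 4007
f(29) = 4007 / 29
= 138.2 occurrences


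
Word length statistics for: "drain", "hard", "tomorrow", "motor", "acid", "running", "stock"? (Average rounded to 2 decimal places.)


Lengths: "drain"=5, "hard"=4, "tomorrow"=8, "motor"=5, "acid"=4, "running"=7, "stock"=5
Sum = 38, Count = 7
Average = 38/7 = 5.43
= avg=5.43, min=4, max=8


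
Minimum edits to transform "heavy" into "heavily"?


Word 1: "heavy" (length 5)
Word 2: "heavily" (length 7)
One optimal edit sequence (insert/delete/substitute each cost 1):
  1. keep 'h'
  2. keep 'e'
  3. keep 'a'
  4. keep 'v'
  5. insert 'i'  (+1)
  6. insert 'l'  (+1)
  7. keep 'y'
Total edit operations: 2
Edit distance = 2


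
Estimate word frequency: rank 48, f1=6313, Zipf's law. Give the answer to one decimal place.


Zipf's law: f(r) = f(1) / r
f(1) = 6313
f(48) = 6313 / 48
= 131.5 occurrences


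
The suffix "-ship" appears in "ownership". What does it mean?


Suffix: -ship
Example: ownership (owner + -ship)
Meaning = state / position


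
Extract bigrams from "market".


Word: "market" (length 6)
Number of bigrams = 6 - 2 + 1 = 5
  Position 0: "ma"
  Position 1: "ar"
  Position 2: "rk"
  Position 3: "ke"
  Position 4: "et"
Bigrams = "ma", "ar", "rk", "ke", "et"


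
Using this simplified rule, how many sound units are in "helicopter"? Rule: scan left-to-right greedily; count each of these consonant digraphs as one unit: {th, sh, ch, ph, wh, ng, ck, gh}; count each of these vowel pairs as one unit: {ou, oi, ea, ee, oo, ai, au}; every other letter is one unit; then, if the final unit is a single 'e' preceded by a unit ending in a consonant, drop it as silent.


Word: "helicopter" (10 letters)
Left-to-right scan:
  (1) 'h' (letter)
  (2) 'e' (letter)
  (3) 'l' (letter)
  (4) 'i' (letter)
  (5) 'c' (letter)
  (6) 'o' (letter)
  (7) 'p' (letter)
  (8) 't' (letter)
  (9) 'e' (letter)
  (10) 'r' (letter)
Units from scan: 10
Sound units = 10 units


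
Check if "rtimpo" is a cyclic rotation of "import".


Word: "import", Candidate: "rtimpo"
Method: check if candidate is substring of word+word
"importimport" contains "rtimpo"? Yes
Is rotation = Yes


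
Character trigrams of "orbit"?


Word: "orbit" (length 5)
Number of trigrams = 5 - 3 + 1 = 3
  Position 0: "orb"
  Position 1: "rbi"
  Position 2: "bit"
Trigrams = "orb", "rbi", "bit"


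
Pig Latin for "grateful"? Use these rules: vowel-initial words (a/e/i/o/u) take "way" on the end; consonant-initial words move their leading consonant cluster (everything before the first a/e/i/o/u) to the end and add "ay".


Word: "grateful"
Starts with consonant(s) → move to end, add 'ay'
Consonant cluster: "gr"
Pig Latin = "atefulgray"


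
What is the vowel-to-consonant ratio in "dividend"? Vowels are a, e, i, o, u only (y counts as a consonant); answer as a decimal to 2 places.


Word: "dividend"
Vowels (a,e,i,o,u): 3
Consonants: 5
Ratio = 3/5
= 0.60


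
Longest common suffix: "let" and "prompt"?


Word 1: "let"
Word 2: "prompt"
Comparing from end:
  Pos -1: 't' == 't'
  Pos -2: 'e' != 'p' (stop)
LCS = "t" (length 1)


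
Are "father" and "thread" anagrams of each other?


Word 1: "father" → sorted: aefhrt
Word 2: "thread" → sorted: adehrt
Same letters? aefhrt != adehrt
Anagram = No


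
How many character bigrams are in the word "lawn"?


Word: "lawn" (length 4)
Number of 2-grams = length - 2 + 1 = 4 - 2 + 1
= 3


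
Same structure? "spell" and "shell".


Pattern of "spell": [0, 1, 2, 3, 3]
Pattern of "shell": [0, 1, 2, 3, 3]
Patterns match
Same pattern = Yes


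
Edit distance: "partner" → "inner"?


Word 1: "partner" (length 7)
Word 2: "inner" (length 5)
One optimal edit sequence (insert/delete/substitute each cost 1):
  1. delete 'p'  (+1)
  2. delete 'a'  (+1)
  3. substitute 'r' -> 'i'  (+1)
  4. substitute 't' -> 'n'  (+1)
  5. keep 'n'
  6. keep 'e'
  7. keep 'r'
Total edit operations: 4
Edit distance = 4


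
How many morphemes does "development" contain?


Word: "development"
Morphemes: develop + -ment
Each morpheme carries meaning
= 2 morphemes


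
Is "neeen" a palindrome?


Word: "neeen"
Reversed: "neeen"
Forward == Backward? neeen == neeen
Palindrome = Yes


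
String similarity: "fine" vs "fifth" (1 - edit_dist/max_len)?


Word 1: "fine" (length 4)
Word 2: "fifth" (length 5)
One optimal edit sequence:
  1. keep 'f'
  2. keep 'i'
  3. insert 'f'  (+1)
  4. substitute 'n' -> 't'  (+1)
  5. substitute 'e' -> 'h'  (+1)
Edit distance = 3
Max length = max(4, 5) = 5
Similarity = 1 - 3/5
= 0.4000
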